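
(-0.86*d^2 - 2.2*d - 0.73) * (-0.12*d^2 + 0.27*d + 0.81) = 0.1032*d^4 + 0.0318*d^3 - 1.203*d^2 - 1.9791*d - 0.5913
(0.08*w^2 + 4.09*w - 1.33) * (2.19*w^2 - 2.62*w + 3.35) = 0.1752*w^4 + 8.7475*w^3 - 13.3605*w^2 + 17.1861*w - 4.4555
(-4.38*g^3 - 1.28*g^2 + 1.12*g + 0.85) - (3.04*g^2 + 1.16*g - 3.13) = -4.38*g^3 - 4.32*g^2 - 0.0399999999999998*g + 3.98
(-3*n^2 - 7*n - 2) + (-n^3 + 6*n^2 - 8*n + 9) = -n^3 + 3*n^2 - 15*n + 7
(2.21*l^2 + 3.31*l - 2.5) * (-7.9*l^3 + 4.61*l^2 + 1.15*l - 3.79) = -17.459*l^5 - 15.9609*l^4 + 37.5506*l^3 - 16.0944*l^2 - 15.4199*l + 9.475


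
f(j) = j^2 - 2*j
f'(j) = 2*j - 2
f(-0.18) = 0.39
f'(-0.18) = -2.36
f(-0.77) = 2.13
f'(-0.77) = -3.54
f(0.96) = -1.00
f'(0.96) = -0.08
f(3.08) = 3.33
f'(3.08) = 4.16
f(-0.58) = 1.50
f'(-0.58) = -3.16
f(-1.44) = 4.95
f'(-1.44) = -4.88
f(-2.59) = 11.89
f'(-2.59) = -7.18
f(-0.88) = 2.53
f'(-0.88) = -3.76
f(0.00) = 0.00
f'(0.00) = -2.00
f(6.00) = 24.00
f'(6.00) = 10.00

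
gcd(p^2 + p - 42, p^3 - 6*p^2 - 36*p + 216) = p - 6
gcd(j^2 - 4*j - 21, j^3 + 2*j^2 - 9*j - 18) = j + 3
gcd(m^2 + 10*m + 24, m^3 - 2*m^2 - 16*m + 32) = m + 4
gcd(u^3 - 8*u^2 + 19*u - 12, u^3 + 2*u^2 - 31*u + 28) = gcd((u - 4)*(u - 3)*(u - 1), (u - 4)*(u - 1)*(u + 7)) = u^2 - 5*u + 4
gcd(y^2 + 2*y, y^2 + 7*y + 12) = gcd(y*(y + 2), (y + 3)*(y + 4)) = 1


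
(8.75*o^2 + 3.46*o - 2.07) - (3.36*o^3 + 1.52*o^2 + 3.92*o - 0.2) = -3.36*o^3 + 7.23*o^2 - 0.46*o - 1.87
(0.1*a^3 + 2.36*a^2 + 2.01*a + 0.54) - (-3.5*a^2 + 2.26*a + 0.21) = 0.1*a^3 + 5.86*a^2 - 0.25*a + 0.33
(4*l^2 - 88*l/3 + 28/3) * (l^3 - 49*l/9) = 4*l^5 - 88*l^4/3 - 112*l^3/9 + 4312*l^2/27 - 1372*l/27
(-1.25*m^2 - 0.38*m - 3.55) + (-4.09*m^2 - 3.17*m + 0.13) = -5.34*m^2 - 3.55*m - 3.42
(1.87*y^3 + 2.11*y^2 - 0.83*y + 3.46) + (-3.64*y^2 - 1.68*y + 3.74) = 1.87*y^3 - 1.53*y^2 - 2.51*y + 7.2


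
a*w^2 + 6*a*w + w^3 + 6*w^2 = w*(a + w)*(w + 6)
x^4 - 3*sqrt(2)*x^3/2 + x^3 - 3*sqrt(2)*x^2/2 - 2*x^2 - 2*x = x*(x + 1)*(x - 2*sqrt(2))*(x + sqrt(2)/2)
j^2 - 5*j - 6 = (j - 6)*(j + 1)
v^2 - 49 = (v - 7)*(v + 7)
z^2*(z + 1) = z^3 + z^2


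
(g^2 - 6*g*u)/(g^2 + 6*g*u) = (g - 6*u)/(g + 6*u)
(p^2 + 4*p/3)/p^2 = (p + 4/3)/p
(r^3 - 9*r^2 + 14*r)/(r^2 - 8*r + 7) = r*(r - 2)/(r - 1)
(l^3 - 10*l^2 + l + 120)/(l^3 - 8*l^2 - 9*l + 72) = (l - 5)/(l - 3)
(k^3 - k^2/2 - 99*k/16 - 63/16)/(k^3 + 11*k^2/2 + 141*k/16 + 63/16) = (k - 3)/(k + 3)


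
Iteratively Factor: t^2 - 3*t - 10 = (t + 2)*(t - 5)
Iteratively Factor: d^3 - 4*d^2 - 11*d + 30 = (d - 2)*(d^2 - 2*d - 15) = (d - 2)*(d + 3)*(d - 5)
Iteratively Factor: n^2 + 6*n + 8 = (n + 4)*(n + 2)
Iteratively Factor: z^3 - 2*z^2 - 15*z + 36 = (z - 3)*(z^2 + z - 12) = (z - 3)*(z + 4)*(z - 3)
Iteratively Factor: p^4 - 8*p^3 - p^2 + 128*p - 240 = (p + 4)*(p^3 - 12*p^2 + 47*p - 60) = (p - 3)*(p + 4)*(p^2 - 9*p + 20) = (p - 5)*(p - 3)*(p + 4)*(p - 4)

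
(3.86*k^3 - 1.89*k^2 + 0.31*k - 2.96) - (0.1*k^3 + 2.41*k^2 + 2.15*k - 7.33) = 3.76*k^3 - 4.3*k^2 - 1.84*k + 4.37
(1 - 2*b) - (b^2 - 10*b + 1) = -b^2 + 8*b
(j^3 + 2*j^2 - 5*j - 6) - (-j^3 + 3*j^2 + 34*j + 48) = 2*j^3 - j^2 - 39*j - 54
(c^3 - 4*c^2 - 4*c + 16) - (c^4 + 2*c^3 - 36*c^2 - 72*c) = -c^4 - c^3 + 32*c^2 + 68*c + 16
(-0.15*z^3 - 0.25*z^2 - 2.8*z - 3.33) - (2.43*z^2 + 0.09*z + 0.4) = -0.15*z^3 - 2.68*z^2 - 2.89*z - 3.73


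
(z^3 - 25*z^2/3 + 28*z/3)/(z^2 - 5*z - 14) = z*(3*z - 4)/(3*(z + 2))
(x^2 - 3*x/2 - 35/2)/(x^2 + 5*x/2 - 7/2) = (x - 5)/(x - 1)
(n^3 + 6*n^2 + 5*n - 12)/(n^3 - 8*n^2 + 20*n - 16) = (n^3 + 6*n^2 + 5*n - 12)/(n^3 - 8*n^2 + 20*n - 16)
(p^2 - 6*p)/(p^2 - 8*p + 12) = p/(p - 2)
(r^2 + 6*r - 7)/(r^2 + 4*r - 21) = (r - 1)/(r - 3)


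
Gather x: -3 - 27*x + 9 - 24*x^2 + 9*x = -24*x^2 - 18*x + 6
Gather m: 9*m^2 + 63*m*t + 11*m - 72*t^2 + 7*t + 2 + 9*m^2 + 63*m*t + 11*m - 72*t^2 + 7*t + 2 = 18*m^2 + m*(126*t + 22) - 144*t^2 + 14*t + 4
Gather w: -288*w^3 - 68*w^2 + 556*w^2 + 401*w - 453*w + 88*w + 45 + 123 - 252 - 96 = -288*w^3 + 488*w^2 + 36*w - 180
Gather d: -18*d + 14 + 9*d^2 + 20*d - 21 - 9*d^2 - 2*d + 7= 0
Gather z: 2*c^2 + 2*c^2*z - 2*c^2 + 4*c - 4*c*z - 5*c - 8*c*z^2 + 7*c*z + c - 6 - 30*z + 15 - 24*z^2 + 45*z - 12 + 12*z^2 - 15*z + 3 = z^2*(-8*c - 12) + z*(2*c^2 + 3*c)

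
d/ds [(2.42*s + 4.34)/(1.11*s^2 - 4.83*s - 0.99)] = (-2.6862*s^2 - 9.6348*s + 18.5664)/(1.2321*s^4 - 10.7226*s^3 + 21.1311*s^2 + 9.5634*s + 0.9801)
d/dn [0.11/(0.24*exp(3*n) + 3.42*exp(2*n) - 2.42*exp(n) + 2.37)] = (-0.0792*exp(2*n) - 0.7524*exp(n) + 0.2662)*exp(n)/(0.24*exp(3*n) + 3.42*exp(2*n) - 2.42*exp(n) + 2.37)^2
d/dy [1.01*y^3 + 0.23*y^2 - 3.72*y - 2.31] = 3.03*y^2 + 0.46*y - 3.72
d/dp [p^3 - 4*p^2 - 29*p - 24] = 3*p^2 - 8*p - 29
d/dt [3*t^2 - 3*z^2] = 6*t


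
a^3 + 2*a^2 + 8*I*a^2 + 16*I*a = a*(a + 2)*(a + 8*I)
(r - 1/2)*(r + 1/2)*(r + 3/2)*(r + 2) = r^4 + 7*r^3/2 + 11*r^2/4 - 7*r/8 - 3/4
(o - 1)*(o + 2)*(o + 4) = o^3 + 5*o^2 + 2*o - 8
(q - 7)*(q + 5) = q^2 - 2*q - 35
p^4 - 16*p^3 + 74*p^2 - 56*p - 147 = (p - 7)^2*(p - 3)*(p + 1)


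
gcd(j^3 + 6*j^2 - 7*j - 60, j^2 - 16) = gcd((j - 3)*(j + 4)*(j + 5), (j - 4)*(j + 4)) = j + 4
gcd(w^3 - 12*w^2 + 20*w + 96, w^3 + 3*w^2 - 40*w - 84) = w^2 - 4*w - 12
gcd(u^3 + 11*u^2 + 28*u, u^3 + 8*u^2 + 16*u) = u^2 + 4*u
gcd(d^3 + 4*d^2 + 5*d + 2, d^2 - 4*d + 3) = 1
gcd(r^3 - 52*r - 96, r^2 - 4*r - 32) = r - 8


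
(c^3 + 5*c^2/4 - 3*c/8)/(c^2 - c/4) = c + 3/2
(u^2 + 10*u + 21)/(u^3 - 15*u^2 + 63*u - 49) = (u^2 + 10*u + 21)/(u^3 - 15*u^2 + 63*u - 49)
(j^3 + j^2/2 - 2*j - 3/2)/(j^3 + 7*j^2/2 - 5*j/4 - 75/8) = 4*(j^2 + 2*j + 1)/(4*j^2 + 20*j + 25)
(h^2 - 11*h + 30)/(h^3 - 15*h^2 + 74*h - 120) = 1/(h - 4)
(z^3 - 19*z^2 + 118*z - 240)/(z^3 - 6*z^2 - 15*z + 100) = (z^2 - 14*z + 48)/(z^2 - z - 20)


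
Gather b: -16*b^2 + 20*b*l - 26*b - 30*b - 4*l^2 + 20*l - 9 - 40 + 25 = -16*b^2 + b*(20*l - 56) - 4*l^2 + 20*l - 24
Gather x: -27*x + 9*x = -18*x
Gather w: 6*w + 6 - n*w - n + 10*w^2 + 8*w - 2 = -n + 10*w^2 + w*(14 - n) + 4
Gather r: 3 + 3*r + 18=3*r + 21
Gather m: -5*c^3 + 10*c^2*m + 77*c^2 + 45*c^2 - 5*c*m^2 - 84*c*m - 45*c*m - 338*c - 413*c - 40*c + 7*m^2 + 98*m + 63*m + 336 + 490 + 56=-5*c^3 + 122*c^2 - 791*c + m^2*(7 - 5*c) + m*(10*c^2 - 129*c + 161) + 882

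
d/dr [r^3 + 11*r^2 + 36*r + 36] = 3*r^2 + 22*r + 36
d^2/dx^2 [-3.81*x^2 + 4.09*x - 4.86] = -7.62000000000000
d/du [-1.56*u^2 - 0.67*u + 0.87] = -3.12*u - 0.67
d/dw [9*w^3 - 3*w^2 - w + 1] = 27*w^2 - 6*w - 1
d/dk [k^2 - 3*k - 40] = 2*k - 3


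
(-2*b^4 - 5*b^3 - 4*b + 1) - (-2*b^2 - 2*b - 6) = -2*b^4 - 5*b^3 + 2*b^2 - 2*b + 7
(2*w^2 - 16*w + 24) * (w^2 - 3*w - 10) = 2*w^4 - 22*w^3 + 52*w^2 + 88*w - 240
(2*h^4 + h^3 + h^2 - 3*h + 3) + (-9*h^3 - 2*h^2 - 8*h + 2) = 2*h^4 - 8*h^3 - h^2 - 11*h + 5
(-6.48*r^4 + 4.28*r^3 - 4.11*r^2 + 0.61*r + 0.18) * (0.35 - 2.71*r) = 17.5608*r^5 - 13.8668*r^4 + 12.6361*r^3 - 3.0916*r^2 - 0.2743*r + 0.063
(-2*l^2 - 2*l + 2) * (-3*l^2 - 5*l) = 6*l^4 + 16*l^3 + 4*l^2 - 10*l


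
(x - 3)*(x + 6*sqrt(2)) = x^2 - 3*x + 6*sqrt(2)*x - 18*sqrt(2)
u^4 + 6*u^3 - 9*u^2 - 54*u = u*(u - 3)*(u + 3)*(u + 6)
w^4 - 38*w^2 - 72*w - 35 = (w - 7)*(w + 1)^2*(w + 5)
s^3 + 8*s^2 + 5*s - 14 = (s - 1)*(s + 2)*(s + 7)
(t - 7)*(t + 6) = t^2 - t - 42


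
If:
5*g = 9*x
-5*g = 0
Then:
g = 0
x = 0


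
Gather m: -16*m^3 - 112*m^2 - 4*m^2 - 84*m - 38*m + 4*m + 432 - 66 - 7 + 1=-16*m^3 - 116*m^2 - 118*m + 360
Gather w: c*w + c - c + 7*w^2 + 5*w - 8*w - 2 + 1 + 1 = 7*w^2 + w*(c - 3)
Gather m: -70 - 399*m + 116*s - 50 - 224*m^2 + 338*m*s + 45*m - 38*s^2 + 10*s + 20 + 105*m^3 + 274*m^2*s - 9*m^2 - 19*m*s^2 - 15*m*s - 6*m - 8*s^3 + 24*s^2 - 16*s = 105*m^3 + m^2*(274*s - 233) + m*(-19*s^2 + 323*s - 360) - 8*s^3 - 14*s^2 + 110*s - 100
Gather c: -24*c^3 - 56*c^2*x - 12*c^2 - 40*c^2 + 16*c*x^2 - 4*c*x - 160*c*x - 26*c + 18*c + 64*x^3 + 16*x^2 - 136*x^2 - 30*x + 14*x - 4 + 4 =-24*c^3 + c^2*(-56*x - 52) + c*(16*x^2 - 164*x - 8) + 64*x^3 - 120*x^2 - 16*x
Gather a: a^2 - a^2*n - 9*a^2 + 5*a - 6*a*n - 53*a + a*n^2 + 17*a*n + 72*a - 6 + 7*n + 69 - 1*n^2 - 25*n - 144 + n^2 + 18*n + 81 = a^2*(-n - 8) + a*(n^2 + 11*n + 24)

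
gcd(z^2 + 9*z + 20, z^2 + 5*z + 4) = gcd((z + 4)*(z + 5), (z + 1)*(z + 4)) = z + 4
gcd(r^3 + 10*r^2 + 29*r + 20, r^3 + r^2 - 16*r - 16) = r^2 + 5*r + 4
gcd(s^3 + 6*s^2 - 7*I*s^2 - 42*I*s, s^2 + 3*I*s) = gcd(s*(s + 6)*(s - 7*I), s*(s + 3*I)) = s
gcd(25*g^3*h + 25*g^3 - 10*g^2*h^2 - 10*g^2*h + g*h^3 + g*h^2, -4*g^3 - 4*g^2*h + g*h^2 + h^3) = 1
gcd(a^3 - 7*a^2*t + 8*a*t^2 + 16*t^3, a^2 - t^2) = a + t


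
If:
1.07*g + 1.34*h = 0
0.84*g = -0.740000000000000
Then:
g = -0.88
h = 0.70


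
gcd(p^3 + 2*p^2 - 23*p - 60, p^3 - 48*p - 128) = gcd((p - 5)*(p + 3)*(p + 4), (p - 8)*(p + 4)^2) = p + 4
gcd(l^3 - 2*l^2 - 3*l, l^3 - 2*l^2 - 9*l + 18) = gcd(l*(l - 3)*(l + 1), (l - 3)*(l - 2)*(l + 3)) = l - 3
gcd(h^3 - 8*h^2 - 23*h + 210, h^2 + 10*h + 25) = h + 5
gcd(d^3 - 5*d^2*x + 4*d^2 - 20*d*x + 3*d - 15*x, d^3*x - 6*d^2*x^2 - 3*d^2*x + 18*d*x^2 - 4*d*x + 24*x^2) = d + 1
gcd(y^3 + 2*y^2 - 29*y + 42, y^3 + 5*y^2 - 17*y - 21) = y^2 + 4*y - 21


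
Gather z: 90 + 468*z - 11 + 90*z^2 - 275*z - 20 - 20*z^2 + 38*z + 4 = 70*z^2 + 231*z + 63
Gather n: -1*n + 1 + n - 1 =0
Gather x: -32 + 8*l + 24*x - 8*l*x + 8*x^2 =8*l + 8*x^2 + x*(24 - 8*l) - 32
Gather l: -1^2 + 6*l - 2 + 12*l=18*l - 3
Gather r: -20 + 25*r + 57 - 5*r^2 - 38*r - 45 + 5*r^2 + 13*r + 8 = 0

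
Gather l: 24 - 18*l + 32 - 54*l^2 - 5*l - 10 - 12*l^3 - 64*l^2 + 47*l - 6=-12*l^3 - 118*l^2 + 24*l + 40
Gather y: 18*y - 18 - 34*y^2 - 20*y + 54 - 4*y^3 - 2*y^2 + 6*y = -4*y^3 - 36*y^2 + 4*y + 36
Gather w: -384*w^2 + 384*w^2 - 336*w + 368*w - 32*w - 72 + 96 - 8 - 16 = 0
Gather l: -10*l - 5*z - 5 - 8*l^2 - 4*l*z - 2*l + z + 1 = -8*l^2 + l*(-4*z - 12) - 4*z - 4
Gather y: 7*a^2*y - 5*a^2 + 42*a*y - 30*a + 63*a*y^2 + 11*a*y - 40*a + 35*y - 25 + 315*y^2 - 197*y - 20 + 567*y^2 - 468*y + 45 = -5*a^2 - 70*a + y^2*(63*a + 882) + y*(7*a^2 + 53*a - 630)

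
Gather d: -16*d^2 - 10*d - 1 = -16*d^2 - 10*d - 1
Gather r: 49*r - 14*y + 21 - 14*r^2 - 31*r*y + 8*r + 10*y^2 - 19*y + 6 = -14*r^2 + r*(57 - 31*y) + 10*y^2 - 33*y + 27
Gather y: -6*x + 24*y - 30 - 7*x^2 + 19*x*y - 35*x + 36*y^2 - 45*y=-7*x^2 - 41*x + 36*y^2 + y*(19*x - 21) - 30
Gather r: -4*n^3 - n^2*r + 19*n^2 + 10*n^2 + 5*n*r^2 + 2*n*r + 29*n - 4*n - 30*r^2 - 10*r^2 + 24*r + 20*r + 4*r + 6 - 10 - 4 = -4*n^3 + 29*n^2 + 25*n + r^2*(5*n - 40) + r*(-n^2 + 2*n + 48) - 8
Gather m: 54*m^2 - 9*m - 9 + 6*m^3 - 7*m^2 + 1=6*m^3 + 47*m^2 - 9*m - 8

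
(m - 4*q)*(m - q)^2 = m^3 - 6*m^2*q + 9*m*q^2 - 4*q^3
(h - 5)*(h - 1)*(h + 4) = h^3 - 2*h^2 - 19*h + 20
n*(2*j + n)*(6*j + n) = 12*j^2*n + 8*j*n^2 + n^3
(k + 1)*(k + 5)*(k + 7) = k^3 + 13*k^2 + 47*k + 35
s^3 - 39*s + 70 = (s - 5)*(s - 2)*(s + 7)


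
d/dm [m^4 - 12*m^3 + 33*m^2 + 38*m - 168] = 4*m^3 - 36*m^2 + 66*m + 38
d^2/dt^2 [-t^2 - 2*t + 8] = -2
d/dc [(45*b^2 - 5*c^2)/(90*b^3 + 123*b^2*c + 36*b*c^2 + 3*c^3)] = 5*(-369*b^4 - 276*b^3*c - 68*b^2*c^2 + c^4)/(3*(900*b^6 + 2460*b^5*c + 2401*b^4*c^2 + 1044*b^3*c^3 + 226*b^2*c^4 + 24*b*c^5 + c^6))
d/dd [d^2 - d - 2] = 2*d - 1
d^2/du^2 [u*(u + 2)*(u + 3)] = 6*u + 10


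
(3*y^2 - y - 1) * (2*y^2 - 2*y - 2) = 6*y^4 - 8*y^3 - 6*y^2 + 4*y + 2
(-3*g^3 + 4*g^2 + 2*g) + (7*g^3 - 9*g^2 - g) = 4*g^3 - 5*g^2 + g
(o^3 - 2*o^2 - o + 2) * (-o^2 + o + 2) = -o^5 + 3*o^4 + o^3 - 7*o^2 + 4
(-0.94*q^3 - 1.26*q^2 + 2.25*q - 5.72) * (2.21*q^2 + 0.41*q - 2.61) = -2.0774*q^5 - 3.17*q^4 + 6.9093*q^3 - 8.4301*q^2 - 8.2177*q + 14.9292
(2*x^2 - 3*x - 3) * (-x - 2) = -2*x^3 - x^2 + 9*x + 6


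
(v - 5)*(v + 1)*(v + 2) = v^3 - 2*v^2 - 13*v - 10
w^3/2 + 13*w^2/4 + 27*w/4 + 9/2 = (w/2 + 1)*(w + 3/2)*(w + 3)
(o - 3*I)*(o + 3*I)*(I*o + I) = I*o^3 + I*o^2 + 9*I*o + 9*I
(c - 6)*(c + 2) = c^2 - 4*c - 12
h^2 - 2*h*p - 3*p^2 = (h - 3*p)*(h + p)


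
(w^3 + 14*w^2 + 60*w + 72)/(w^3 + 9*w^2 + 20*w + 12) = (w + 6)/(w + 1)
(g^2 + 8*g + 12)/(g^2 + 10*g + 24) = (g + 2)/(g + 4)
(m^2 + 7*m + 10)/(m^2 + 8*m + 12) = (m + 5)/(m + 6)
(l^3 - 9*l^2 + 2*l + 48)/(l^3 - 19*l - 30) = (l^2 - 11*l + 24)/(l^2 - 2*l - 15)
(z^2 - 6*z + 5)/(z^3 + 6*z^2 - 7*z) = (z - 5)/(z*(z + 7))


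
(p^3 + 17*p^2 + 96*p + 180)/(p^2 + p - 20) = (p^2 + 12*p + 36)/(p - 4)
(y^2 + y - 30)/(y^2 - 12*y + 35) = (y + 6)/(y - 7)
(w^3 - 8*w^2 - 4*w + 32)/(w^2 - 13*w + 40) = (w^2 - 4)/(w - 5)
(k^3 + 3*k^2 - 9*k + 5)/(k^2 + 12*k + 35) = (k^2 - 2*k + 1)/(k + 7)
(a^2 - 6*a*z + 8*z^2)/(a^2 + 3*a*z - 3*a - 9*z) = (a^2 - 6*a*z + 8*z^2)/(a^2 + 3*a*z - 3*a - 9*z)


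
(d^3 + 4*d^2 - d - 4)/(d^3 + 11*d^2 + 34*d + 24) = (d - 1)/(d + 6)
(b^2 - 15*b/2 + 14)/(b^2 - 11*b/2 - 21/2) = (-2*b^2 + 15*b - 28)/(-2*b^2 + 11*b + 21)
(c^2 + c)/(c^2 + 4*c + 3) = c/(c + 3)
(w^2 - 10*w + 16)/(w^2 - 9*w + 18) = (w^2 - 10*w + 16)/(w^2 - 9*w + 18)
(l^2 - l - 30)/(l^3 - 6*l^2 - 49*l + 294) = (l + 5)/(l^2 - 49)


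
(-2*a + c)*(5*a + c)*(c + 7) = -10*a^2*c - 70*a^2 + 3*a*c^2 + 21*a*c + c^3 + 7*c^2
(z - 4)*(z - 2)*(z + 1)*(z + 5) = z^4 - 23*z^2 + 18*z + 40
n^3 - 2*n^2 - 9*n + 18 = (n - 3)*(n - 2)*(n + 3)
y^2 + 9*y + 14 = (y + 2)*(y + 7)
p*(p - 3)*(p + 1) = p^3 - 2*p^2 - 3*p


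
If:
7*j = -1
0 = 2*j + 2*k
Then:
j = -1/7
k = 1/7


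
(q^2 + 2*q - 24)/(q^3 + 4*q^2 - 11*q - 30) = (q^2 + 2*q - 24)/(q^3 + 4*q^2 - 11*q - 30)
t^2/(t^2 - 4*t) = t/(t - 4)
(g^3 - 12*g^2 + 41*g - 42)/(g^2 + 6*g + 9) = (g^3 - 12*g^2 + 41*g - 42)/(g^2 + 6*g + 9)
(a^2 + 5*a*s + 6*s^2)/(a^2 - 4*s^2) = (-a - 3*s)/(-a + 2*s)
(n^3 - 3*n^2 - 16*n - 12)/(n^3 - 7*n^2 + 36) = (n + 1)/(n - 3)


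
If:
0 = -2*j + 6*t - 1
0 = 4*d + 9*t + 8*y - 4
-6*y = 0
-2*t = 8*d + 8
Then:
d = -5/4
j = 5/2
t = 1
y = 0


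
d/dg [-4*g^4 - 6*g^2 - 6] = -16*g^3 - 12*g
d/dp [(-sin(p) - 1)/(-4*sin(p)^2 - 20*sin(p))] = (-2*sin(p) + cos(p)^2 - 6)*cos(p)/(4*(sin(p) + 5)^2*sin(p)^2)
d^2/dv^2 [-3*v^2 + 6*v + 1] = -6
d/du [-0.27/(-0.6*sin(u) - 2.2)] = -0.162*cos(u)/(0.6*sin(u) + 2.2)^2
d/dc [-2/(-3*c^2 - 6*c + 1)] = 12*(-c - 1)/(3*c^2 + 6*c - 1)^2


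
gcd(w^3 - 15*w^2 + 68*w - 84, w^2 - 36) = w - 6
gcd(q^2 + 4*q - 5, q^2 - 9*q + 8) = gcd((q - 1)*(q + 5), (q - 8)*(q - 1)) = q - 1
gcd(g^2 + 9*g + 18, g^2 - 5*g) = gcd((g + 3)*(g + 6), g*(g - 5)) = 1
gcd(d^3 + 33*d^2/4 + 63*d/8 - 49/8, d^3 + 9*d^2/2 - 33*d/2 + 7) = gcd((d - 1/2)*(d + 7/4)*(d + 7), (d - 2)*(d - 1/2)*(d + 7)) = d^2 + 13*d/2 - 7/2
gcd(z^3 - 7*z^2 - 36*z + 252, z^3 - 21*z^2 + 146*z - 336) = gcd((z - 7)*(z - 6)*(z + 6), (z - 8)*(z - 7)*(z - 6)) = z^2 - 13*z + 42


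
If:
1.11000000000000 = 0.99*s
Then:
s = 1.12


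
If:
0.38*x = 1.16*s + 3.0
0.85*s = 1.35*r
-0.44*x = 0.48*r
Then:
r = -1.33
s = -2.11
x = 1.45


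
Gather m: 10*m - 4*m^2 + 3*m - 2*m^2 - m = -6*m^2 + 12*m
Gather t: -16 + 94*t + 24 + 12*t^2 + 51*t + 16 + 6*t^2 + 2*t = 18*t^2 + 147*t + 24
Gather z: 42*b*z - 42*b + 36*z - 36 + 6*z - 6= -42*b + z*(42*b + 42) - 42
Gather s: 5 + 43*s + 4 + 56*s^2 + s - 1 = 56*s^2 + 44*s + 8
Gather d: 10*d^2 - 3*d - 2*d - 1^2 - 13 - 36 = 10*d^2 - 5*d - 50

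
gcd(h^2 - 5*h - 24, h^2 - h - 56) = h - 8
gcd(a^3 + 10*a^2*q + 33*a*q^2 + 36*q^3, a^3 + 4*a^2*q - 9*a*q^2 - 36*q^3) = a^2 + 7*a*q + 12*q^2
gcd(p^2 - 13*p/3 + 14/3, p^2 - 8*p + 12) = p - 2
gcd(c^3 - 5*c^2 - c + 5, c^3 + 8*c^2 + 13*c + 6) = c + 1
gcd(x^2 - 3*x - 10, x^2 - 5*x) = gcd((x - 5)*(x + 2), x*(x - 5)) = x - 5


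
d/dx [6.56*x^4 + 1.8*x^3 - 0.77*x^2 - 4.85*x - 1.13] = 26.24*x^3 + 5.4*x^2 - 1.54*x - 4.85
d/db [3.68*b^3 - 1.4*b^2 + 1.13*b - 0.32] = 11.04*b^2 - 2.8*b + 1.13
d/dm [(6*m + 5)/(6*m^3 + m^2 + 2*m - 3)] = 2*(18*m^3 + 3*m^2 + 6*m - (6*m + 5)*(9*m^2 + m + 1) - 9)/(6*m^3 + m^2 + 2*m - 3)^2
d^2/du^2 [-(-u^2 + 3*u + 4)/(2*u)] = -4/u^3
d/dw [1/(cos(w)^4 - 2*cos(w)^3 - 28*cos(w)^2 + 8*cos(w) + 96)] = (-53*cos(w) - 3*cos(2*w) + cos(3*w) + 5)*sin(w)/(cos(w)^4 - 2*cos(w)^3 - 28*cos(w)^2 + 8*cos(w) + 96)^2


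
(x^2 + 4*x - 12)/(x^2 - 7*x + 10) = (x + 6)/(x - 5)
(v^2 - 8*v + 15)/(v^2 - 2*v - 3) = (v - 5)/(v + 1)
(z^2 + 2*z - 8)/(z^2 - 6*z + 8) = (z + 4)/(z - 4)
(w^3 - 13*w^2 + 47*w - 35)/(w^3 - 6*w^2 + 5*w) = (w - 7)/w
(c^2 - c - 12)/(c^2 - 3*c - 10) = (-c^2 + c + 12)/(-c^2 + 3*c + 10)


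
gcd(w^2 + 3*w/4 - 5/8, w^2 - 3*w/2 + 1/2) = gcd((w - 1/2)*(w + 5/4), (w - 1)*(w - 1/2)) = w - 1/2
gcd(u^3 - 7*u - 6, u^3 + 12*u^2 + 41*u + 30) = u + 1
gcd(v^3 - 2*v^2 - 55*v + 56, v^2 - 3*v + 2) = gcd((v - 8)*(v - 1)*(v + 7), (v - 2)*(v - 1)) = v - 1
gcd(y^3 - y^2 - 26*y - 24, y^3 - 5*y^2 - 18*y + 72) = y^2 - 2*y - 24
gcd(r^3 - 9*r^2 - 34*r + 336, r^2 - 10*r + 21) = r - 7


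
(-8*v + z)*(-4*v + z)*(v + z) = 32*v^3 + 20*v^2*z - 11*v*z^2 + z^3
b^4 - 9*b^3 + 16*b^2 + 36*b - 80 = (b - 5)*(b - 4)*(b - 2)*(b + 2)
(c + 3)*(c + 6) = c^2 + 9*c + 18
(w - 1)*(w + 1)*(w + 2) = w^3 + 2*w^2 - w - 2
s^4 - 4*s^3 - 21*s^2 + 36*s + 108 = (s - 6)*(s - 3)*(s + 2)*(s + 3)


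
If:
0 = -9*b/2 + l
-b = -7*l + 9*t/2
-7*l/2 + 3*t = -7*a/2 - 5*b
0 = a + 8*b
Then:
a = 0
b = 0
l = 0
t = 0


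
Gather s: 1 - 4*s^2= 1 - 4*s^2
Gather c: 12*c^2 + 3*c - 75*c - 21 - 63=12*c^2 - 72*c - 84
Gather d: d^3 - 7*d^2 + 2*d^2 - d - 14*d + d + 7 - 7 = d^3 - 5*d^2 - 14*d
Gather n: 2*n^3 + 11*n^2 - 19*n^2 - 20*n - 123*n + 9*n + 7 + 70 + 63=2*n^3 - 8*n^2 - 134*n + 140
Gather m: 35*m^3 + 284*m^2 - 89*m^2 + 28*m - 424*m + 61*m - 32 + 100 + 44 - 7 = 35*m^3 + 195*m^2 - 335*m + 105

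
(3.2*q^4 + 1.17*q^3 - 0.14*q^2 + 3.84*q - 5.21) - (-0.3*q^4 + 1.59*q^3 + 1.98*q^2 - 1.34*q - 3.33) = 3.5*q^4 - 0.42*q^3 - 2.12*q^2 + 5.18*q - 1.88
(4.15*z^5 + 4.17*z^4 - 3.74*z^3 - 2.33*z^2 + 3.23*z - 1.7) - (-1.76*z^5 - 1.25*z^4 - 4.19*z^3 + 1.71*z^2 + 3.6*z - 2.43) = 5.91*z^5 + 5.42*z^4 + 0.45*z^3 - 4.04*z^2 - 0.37*z + 0.73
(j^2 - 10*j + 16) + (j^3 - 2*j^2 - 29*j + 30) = j^3 - j^2 - 39*j + 46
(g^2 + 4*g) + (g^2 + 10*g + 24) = 2*g^2 + 14*g + 24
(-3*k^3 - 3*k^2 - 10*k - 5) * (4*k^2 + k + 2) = -12*k^5 - 15*k^4 - 49*k^3 - 36*k^2 - 25*k - 10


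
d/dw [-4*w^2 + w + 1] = 1 - 8*w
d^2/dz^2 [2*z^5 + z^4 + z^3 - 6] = 2*z*(20*z^2 + 6*z + 3)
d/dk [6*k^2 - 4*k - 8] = 12*k - 4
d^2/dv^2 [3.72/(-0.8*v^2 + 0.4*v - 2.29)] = (4.7616*v^2 - 2.3808*v - 3.72*(1.6*v - 0.4)*(3.2*v - 0.8) + 13.63008)/(0.8*v^2 - 0.4*v + 2.29)^3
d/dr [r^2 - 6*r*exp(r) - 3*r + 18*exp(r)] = -6*r*exp(r) + 2*r + 12*exp(r) - 3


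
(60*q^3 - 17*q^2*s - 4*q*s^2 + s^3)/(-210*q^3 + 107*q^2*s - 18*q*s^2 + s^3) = (-12*q^2 + q*s + s^2)/(42*q^2 - 13*q*s + s^2)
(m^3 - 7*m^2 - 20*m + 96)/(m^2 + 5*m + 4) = (m^2 - 11*m + 24)/(m + 1)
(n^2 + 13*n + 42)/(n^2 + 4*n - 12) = (n + 7)/(n - 2)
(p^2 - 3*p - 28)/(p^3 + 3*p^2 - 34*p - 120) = (p - 7)/(p^2 - p - 30)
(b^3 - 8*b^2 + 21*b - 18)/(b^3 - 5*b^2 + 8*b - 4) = (b^2 - 6*b + 9)/(b^2 - 3*b + 2)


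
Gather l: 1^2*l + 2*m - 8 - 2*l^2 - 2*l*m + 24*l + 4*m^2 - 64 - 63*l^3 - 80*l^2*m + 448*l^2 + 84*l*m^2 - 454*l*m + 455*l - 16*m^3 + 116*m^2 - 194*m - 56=-63*l^3 + l^2*(446 - 80*m) + l*(84*m^2 - 456*m + 480) - 16*m^3 + 120*m^2 - 192*m - 128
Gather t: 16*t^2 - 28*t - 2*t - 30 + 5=16*t^2 - 30*t - 25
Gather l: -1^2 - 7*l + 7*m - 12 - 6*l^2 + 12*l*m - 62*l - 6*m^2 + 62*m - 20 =-6*l^2 + l*(12*m - 69) - 6*m^2 + 69*m - 33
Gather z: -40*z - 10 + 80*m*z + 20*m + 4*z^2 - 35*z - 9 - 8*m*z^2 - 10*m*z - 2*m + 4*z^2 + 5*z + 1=18*m + z^2*(8 - 8*m) + z*(70*m - 70) - 18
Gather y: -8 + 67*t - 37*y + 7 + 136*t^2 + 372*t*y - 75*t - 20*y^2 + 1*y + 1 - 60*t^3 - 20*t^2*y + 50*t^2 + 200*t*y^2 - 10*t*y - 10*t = -60*t^3 + 186*t^2 - 18*t + y^2*(200*t - 20) + y*(-20*t^2 + 362*t - 36)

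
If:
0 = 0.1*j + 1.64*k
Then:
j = -16.4*k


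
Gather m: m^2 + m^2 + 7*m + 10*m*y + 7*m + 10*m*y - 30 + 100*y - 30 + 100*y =2*m^2 + m*(20*y + 14) + 200*y - 60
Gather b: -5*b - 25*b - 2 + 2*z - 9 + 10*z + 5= -30*b + 12*z - 6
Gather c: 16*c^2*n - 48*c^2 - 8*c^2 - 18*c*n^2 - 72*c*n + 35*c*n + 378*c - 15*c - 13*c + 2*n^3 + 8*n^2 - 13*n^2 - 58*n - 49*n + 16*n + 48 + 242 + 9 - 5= c^2*(16*n - 56) + c*(-18*n^2 - 37*n + 350) + 2*n^3 - 5*n^2 - 91*n + 294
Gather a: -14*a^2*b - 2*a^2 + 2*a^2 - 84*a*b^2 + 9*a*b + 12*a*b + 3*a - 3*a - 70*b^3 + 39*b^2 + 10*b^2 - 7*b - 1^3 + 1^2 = -14*a^2*b + a*(-84*b^2 + 21*b) - 70*b^3 + 49*b^2 - 7*b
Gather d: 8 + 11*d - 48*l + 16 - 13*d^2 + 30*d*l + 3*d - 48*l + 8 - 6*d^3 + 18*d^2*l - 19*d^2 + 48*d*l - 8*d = -6*d^3 + d^2*(18*l - 32) + d*(78*l + 6) - 96*l + 32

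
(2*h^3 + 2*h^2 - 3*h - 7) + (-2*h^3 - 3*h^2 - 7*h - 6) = -h^2 - 10*h - 13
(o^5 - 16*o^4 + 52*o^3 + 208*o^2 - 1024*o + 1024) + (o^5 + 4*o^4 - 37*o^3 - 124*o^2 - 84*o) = 2*o^5 - 12*o^4 + 15*o^3 + 84*o^2 - 1108*o + 1024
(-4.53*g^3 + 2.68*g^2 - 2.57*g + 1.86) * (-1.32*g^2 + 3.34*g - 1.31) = 5.9796*g^5 - 18.6678*g^4 + 18.2779*g^3 - 14.5498*g^2 + 9.5791*g - 2.4366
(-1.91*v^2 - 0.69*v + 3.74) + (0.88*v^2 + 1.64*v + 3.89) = -1.03*v^2 + 0.95*v + 7.63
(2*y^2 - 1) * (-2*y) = -4*y^3 + 2*y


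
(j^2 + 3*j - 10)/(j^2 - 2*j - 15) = (-j^2 - 3*j + 10)/(-j^2 + 2*j + 15)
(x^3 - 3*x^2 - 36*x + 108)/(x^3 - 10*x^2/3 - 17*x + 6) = 3*(x^2 + 3*x - 18)/(3*x^2 + 8*x - 3)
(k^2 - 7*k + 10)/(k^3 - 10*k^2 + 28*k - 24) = (k - 5)/(k^2 - 8*k + 12)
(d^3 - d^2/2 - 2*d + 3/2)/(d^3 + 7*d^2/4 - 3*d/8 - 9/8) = 4*(d^2 - 2*d + 1)/(4*d^2 + d - 3)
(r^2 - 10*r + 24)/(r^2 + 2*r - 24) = (r - 6)/(r + 6)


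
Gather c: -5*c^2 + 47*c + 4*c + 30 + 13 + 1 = -5*c^2 + 51*c + 44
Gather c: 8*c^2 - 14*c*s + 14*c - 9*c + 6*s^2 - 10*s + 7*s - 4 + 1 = 8*c^2 + c*(5 - 14*s) + 6*s^2 - 3*s - 3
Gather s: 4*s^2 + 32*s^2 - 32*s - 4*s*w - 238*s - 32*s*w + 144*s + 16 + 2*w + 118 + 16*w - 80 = 36*s^2 + s*(-36*w - 126) + 18*w + 54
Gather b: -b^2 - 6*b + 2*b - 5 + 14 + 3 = -b^2 - 4*b + 12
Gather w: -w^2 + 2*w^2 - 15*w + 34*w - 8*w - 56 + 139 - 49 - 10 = w^2 + 11*w + 24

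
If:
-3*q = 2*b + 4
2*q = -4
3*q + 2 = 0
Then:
No Solution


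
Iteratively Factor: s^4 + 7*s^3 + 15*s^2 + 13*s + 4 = (s + 1)*(s^3 + 6*s^2 + 9*s + 4) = (s + 1)^2*(s^2 + 5*s + 4) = (s + 1)^3*(s + 4)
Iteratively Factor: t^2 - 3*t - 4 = (t + 1)*(t - 4)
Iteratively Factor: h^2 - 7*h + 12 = (h - 3)*(h - 4)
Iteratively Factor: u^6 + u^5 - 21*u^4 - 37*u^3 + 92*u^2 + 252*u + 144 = (u + 2)*(u^5 - u^4 - 19*u^3 + u^2 + 90*u + 72) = (u + 1)*(u + 2)*(u^4 - 2*u^3 - 17*u^2 + 18*u + 72) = (u - 3)*(u + 1)*(u + 2)*(u^3 + u^2 - 14*u - 24) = (u - 3)*(u + 1)*(u + 2)*(u + 3)*(u^2 - 2*u - 8) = (u - 3)*(u + 1)*(u + 2)^2*(u + 3)*(u - 4)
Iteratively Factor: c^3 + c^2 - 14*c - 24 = (c + 2)*(c^2 - c - 12) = (c + 2)*(c + 3)*(c - 4)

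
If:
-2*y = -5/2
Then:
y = 5/4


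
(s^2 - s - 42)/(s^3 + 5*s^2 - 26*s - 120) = (s - 7)/(s^2 - s - 20)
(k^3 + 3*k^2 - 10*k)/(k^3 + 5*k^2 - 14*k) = (k + 5)/(k + 7)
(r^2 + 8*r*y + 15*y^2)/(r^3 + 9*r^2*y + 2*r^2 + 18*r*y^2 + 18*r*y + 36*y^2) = (r + 5*y)/(r^2 + 6*r*y + 2*r + 12*y)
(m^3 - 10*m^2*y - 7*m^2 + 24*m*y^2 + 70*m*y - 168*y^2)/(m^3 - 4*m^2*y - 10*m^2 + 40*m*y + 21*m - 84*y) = (m - 6*y)/(m - 3)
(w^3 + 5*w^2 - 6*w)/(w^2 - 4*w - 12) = w*(-w^2 - 5*w + 6)/(-w^2 + 4*w + 12)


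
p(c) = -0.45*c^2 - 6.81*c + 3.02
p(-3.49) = 21.31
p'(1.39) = -8.06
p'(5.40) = -11.67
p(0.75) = -2.34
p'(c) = -0.9*c - 6.81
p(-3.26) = 20.44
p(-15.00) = 3.92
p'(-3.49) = -3.67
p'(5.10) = -11.40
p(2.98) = -21.27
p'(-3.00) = -4.11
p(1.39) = -7.32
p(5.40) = -46.88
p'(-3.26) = -3.88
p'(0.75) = -7.48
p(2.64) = -18.09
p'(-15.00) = 6.69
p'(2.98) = -9.49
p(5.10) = -43.42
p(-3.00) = 19.40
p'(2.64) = -9.19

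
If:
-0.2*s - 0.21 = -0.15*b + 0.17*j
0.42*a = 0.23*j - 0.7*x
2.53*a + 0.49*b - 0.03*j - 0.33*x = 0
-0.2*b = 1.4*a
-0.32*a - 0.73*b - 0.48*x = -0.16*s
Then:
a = 0.03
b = -0.21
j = -0.15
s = -1.08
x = -0.07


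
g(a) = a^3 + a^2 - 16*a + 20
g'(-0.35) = -16.33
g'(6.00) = 104.00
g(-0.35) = 25.68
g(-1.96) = 47.67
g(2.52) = 2.03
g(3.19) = 11.60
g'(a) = 3*a^2 + 2*a - 16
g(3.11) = 9.99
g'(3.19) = 20.91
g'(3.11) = 19.24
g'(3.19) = 20.91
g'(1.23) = -9.00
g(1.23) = 3.69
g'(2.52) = 8.09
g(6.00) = 176.00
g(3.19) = 11.60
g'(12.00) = 440.00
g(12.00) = 1700.00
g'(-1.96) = -8.40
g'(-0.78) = -15.73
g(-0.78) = 32.61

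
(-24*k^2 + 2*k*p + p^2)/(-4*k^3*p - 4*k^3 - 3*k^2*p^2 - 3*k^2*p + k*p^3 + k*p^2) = (6*k + p)/(k*(k*p + k + p^2 + p))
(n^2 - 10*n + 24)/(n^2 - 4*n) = (n - 6)/n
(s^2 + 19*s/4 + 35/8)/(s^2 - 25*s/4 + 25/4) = (8*s^2 + 38*s + 35)/(2*(4*s^2 - 25*s + 25))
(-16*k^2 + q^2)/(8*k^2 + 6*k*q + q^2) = (-4*k + q)/(2*k + q)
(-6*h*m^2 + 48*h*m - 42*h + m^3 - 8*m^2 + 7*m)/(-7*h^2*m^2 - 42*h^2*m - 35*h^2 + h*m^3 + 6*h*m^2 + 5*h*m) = (6*h*m^2 - 48*h*m + 42*h - m^3 + 8*m^2 - 7*m)/(h*(7*h*m^2 + 42*h*m + 35*h - m^3 - 6*m^2 - 5*m))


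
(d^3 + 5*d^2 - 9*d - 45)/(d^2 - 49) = (d^3 + 5*d^2 - 9*d - 45)/(d^2 - 49)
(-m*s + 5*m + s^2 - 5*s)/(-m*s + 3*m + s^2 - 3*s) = (s - 5)/(s - 3)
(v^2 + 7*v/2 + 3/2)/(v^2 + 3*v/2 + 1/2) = (v + 3)/(v + 1)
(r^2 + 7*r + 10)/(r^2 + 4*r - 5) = (r + 2)/(r - 1)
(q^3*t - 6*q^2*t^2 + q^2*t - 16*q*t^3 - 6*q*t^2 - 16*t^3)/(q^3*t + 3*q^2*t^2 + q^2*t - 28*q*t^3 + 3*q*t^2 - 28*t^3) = (q^2 - 6*q*t - 16*t^2)/(q^2 + 3*q*t - 28*t^2)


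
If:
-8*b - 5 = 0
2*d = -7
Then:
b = -5/8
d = -7/2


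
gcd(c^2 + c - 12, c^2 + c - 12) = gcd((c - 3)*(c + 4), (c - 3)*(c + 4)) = c^2 + c - 12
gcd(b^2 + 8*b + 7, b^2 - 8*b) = 1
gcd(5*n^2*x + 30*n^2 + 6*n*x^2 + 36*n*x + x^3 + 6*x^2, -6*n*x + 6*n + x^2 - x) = 1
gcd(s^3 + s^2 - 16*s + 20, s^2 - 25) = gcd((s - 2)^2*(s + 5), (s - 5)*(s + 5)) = s + 5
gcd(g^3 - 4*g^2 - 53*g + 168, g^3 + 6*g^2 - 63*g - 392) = g^2 - g - 56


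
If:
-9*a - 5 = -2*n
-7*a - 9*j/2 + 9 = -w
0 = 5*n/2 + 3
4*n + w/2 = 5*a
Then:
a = -37/45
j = 484/135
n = -6/5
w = 62/45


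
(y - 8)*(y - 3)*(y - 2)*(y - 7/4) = y^4 - 59*y^3/4 + 275*y^2/4 - 257*y/2 + 84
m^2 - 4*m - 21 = (m - 7)*(m + 3)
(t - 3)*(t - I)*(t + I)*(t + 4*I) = t^4 - 3*t^3 + 4*I*t^3 + t^2 - 12*I*t^2 - 3*t + 4*I*t - 12*I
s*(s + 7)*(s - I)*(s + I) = s^4 + 7*s^3 + s^2 + 7*s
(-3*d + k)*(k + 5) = -3*d*k - 15*d + k^2 + 5*k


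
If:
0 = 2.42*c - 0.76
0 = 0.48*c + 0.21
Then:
No Solution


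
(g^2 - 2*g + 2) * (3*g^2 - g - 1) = 3*g^4 - 7*g^3 + 7*g^2 - 2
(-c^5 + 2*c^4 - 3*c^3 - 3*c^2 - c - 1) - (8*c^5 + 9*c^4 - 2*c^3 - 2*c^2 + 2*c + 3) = -9*c^5 - 7*c^4 - c^3 - c^2 - 3*c - 4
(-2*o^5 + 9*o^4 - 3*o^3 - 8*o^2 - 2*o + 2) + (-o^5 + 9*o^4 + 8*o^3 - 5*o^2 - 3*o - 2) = -3*o^5 + 18*o^4 + 5*o^3 - 13*o^2 - 5*o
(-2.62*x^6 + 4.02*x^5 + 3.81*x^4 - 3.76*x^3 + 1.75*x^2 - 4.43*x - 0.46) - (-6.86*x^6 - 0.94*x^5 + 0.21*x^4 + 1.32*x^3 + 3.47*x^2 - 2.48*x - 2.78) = 4.24*x^6 + 4.96*x^5 + 3.6*x^4 - 5.08*x^3 - 1.72*x^2 - 1.95*x + 2.32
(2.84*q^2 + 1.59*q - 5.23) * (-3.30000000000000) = -9.372*q^2 - 5.247*q + 17.259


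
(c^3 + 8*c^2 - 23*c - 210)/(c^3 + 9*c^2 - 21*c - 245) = (c + 6)/(c + 7)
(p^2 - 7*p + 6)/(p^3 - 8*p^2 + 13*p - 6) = 1/(p - 1)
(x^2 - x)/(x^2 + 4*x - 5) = x/(x + 5)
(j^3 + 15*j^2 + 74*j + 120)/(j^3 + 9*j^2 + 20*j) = (j + 6)/j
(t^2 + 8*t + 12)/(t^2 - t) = (t^2 + 8*t + 12)/(t*(t - 1))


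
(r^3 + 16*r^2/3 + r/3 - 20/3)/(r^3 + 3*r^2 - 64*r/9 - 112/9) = 3*(r^2 + 4*r - 5)/(3*r^2 + 5*r - 28)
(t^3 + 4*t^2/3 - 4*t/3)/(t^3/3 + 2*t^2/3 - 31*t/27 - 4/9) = 9*t*(3*t^2 + 4*t - 4)/(9*t^3 + 18*t^2 - 31*t - 12)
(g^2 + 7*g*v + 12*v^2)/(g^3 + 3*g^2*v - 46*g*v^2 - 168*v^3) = (-g - 3*v)/(-g^2 + g*v + 42*v^2)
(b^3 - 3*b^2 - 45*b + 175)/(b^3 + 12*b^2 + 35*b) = (b^2 - 10*b + 25)/(b*(b + 5))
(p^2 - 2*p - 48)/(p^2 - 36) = (p - 8)/(p - 6)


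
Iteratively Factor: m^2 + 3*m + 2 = (m + 1)*(m + 2)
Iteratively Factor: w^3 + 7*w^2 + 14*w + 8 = (w + 2)*(w^2 + 5*w + 4) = (w + 2)*(w + 4)*(w + 1)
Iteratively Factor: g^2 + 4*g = (g)*(g + 4)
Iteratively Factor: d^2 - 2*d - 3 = (d - 3)*(d + 1)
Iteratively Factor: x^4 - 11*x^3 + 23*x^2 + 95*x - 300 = (x + 3)*(x^3 - 14*x^2 + 65*x - 100) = (x - 5)*(x + 3)*(x^2 - 9*x + 20) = (x - 5)^2*(x + 3)*(x - 4)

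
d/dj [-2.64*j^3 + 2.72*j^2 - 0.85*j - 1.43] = -7.92*j^2 + 5.44*j - 0.85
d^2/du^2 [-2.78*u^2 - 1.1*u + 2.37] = -5.56000000000000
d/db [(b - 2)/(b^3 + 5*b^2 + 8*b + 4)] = (-2*b^2 + 5*b + 10)/(b^5 + 8*b^4 + 25*b^3 + 38*b^2 + 28*b + 8)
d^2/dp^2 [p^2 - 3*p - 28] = 2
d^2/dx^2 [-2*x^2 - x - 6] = -4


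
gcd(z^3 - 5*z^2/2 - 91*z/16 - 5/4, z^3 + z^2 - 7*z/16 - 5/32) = z^2 + 3*z/2 + 5/16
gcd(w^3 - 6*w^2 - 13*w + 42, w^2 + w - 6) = w^2 + w - 6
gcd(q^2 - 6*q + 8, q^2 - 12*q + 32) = q - 4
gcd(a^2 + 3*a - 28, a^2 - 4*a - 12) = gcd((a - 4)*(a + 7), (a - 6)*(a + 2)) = 1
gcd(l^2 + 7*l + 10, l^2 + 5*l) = l + 5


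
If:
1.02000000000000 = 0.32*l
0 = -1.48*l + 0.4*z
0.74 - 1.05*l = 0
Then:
No Solution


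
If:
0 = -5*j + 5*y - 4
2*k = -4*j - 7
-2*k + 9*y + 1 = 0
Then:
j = -76/65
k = -151/130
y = -24/65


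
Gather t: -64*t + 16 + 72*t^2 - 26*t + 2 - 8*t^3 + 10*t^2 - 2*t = -8*t^3 + 82*t^2 - 92*t + 18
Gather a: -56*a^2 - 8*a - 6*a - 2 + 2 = -56*a^2 - 14*a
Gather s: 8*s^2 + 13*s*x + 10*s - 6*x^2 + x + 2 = 8*s^2 + s*(13*x + 10) - 6*x^2 + x + 2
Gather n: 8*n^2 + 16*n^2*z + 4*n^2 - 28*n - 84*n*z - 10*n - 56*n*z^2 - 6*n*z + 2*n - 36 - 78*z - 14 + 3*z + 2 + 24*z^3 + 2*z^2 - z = n^2*(16*z + 12) + n*(-56*z^2 - 90*z - 36) + 24*z^3 + 2*z^2 - 76*z - 48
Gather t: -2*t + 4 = 4 - 2*t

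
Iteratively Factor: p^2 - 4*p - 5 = (p - 5)*(p + 1)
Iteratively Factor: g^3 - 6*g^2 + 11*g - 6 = (g - 1)*(g^2 - 5*g + 6) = (g - 3)*(g - 1)*(g - 2)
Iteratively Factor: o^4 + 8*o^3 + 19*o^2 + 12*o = (o + 4)*(o^3 + 4*o^2 + 3*o) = (o + 3)*(o + 4)*(o^2 + o) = (o + 1)*(o + 3)*(o + 4)*(o)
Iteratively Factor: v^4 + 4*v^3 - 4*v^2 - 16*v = (v)*(v^3 + 4*v^2 - 4*v - 16) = v*(v + 4)*(v^2 - 4) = v*(v - 2)*(v + 4)*(v + 2)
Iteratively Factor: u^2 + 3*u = (u)*(u + 3)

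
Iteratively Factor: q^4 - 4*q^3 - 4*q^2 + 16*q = (q - 4)*(q^3 - 4*q) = (q - 4)*(q + 2)*(q^2 - 2*q) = q*(q - 4)*(q + 2)*(q - 2)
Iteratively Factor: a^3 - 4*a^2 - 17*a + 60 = (a + 4)*(a^2 - 8*a + 15) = (a - 3)*(a + 4)*(a - 5)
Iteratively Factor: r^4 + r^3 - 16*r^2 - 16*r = (r)*(r^3 + r^2 - 16*r - 16) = r*(r + 4)*(r^2 - 3*r - 4) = r*(r + 1)*(r + 4)*(r - 4)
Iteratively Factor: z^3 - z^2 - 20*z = (z - 5)*(z^2 + 4*z) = z*(z - 5)*(z + 4)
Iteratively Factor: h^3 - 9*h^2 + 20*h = (h - 5)*(h^2 - 4*h) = (h - 5)*(h - 4)*(h)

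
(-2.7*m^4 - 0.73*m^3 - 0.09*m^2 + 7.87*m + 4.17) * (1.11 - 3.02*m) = 8.154*m^5 - 0.7924*m^4 - 0.5385*m^3 - 23.8673*m^2 - 3.8577*m + 4.6287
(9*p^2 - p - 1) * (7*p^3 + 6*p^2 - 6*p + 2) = 63*p^5 + 47*p^4 - 67*p^3 + 18*p^2 + 4*p - 2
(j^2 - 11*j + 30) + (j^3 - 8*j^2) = j^3 - 7*j^2 - 11*j + 30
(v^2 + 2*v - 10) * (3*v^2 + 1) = 3*v^4 + 6*v^3 - 29*v^2 + 2*v - 10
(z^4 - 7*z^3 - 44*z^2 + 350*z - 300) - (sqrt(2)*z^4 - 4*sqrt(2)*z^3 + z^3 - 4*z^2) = -sqrt(2)*z^4 + z^4 - 8*z^3 + 4*sqrt(2)*z^3 - 40*z^2 + 350*z - 300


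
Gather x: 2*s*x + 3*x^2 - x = 3*x^2 + x*(2*s - 1)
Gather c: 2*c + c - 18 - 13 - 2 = 3*c - 33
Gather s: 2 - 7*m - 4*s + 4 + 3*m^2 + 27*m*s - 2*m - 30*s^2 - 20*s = 3*m^2 - 9*m - 30*s^2 + s*(27*m - 24) + 6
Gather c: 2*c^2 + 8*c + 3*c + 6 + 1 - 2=2*c^2 + 11*c + 5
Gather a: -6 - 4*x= -4*x - 6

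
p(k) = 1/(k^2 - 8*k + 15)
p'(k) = (8 - 2*k)/(k^2 - 8*k + 15)^2 = 2*(4 - k)/(k^2 - 8*k + 15)^2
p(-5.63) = 0.01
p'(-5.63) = 0.00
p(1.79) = 0.26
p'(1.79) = 0.29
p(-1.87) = 0.03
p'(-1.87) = 0.01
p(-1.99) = 0.03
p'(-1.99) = 0.01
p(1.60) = 0.21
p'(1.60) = 0.21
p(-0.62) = 0.05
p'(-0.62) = 0.02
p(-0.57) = 0.05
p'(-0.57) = 0.02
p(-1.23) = 0.04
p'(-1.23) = 0.02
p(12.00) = 0.02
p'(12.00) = 0.00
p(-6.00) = 0.01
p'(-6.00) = 0.00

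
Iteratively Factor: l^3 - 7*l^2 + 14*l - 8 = (l - 2)*(l^2 - 5*l + 4) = (l - 2)*(l - 1)*(l - 4)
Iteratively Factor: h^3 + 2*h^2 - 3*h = (h - 1)*(h^2 + 3*h) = (h - 1)*(h + 3)*(h)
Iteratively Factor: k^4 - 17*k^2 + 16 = (k + 4)*(k^3 - 4*k^2 - k + 4) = (k + 1)*(k + 4)*(k^2 - 5*k + 4) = (k - 1)*(k + 1)*(k + 4)*(k - 4)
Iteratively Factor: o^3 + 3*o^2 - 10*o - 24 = (o + 2)*(o^2 + o - 12) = (o - 3)*(o + 2)*(o + 4)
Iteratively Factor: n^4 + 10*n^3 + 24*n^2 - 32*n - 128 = (n + 4)*(n^3 + 6*n^2 - 32) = (n + 4)^2*(n^2 + 2*n - 8) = (n - 2)*(n + 4)^2*(n + 4)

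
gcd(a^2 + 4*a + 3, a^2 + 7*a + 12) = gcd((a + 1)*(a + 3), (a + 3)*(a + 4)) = a + 3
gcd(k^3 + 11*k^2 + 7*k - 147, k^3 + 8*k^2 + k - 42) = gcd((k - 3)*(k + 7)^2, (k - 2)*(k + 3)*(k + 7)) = k + 7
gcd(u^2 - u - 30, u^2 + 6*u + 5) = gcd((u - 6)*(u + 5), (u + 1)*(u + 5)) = u + 5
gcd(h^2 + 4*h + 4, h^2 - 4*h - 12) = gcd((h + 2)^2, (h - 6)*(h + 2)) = h + 2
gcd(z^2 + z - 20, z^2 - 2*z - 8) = z - 4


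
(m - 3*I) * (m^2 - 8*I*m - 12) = m^3 - 11*I*m^2 - 36*m + 36*I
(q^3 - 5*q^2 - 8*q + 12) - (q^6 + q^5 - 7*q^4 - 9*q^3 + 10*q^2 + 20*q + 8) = -q^6 - q^5 + 7*q^4 + 10*q^3 - 15*q^2 - 28*q + 4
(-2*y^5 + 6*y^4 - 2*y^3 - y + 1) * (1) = -2*y^5 + 6*y^4 - 2*y^3 - y + 1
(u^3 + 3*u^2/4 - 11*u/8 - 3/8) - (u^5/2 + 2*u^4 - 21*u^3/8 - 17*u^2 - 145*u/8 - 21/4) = -u^5/2 - 2*u^4 + 29*u^3/8 + 71*u^2/4 + 67*u/4 + 39/8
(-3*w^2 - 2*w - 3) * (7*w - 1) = -21*w^3 - 11*w^2 - 19*w + 3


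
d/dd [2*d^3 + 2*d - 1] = 6*d^2 + 2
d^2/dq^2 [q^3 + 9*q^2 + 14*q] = 6*q + 18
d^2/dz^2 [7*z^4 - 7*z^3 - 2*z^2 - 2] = 84*z^2 - 42*z - 4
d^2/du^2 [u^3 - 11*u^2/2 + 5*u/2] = 6*u - 11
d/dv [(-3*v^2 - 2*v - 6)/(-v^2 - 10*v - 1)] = 2*(14*v^2 - 3*v - 29)/(v^4 + 20*v^3 + 102*v^2 + 20*v + 1)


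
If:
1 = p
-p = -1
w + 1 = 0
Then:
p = 1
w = -1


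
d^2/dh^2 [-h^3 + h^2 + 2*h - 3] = 2 - 6*h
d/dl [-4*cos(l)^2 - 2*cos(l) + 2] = 2*(4*cos(l) + 1)*sin(l)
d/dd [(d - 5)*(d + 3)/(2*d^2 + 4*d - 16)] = (2*d^2 + 7*d + 23)/(d^4 + 4*d^3 - 12*d^2 - 32*d + 64)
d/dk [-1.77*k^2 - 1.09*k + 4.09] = -3.54*k - 1.09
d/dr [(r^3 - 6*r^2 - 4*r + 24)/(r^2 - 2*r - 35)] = (r^4 - 4*r^3 - 89*r^2 + 372*r + 188)/(r^4 - 4*r^3 - 66*r^2 + 140*r + 1225)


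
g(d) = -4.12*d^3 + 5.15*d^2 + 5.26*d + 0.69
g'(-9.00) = -1088.60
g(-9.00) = 3373.98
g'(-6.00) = -501.50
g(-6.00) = 1044.45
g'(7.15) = -552.97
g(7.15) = -1204.39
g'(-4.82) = -331.54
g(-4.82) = 556.34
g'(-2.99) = -136.04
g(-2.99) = 141.14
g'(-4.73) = -319.99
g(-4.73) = 527.02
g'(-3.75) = -207.18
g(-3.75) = 270.65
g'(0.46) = 7.38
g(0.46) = 3.80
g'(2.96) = -72.55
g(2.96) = -45.47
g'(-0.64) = -6.39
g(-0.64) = 0.51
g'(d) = -12.36*d^2 + 10.3*d + 5.26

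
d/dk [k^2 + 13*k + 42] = 2*k + 13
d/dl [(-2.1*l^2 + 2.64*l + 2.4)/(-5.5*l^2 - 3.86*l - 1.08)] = (22.626*l^2 + 30.936*l + 6.4128)/(30.25*l^4 + 42.46*l^3 + 26.7796*l^2 + 8.3376*l + 1.1664)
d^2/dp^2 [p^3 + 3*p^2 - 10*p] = 6*p + 6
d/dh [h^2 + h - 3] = 2*h + 1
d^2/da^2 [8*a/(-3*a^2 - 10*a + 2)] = 16*(-4*a*(3*a + 5)^2 + (9*a + 10)*(3*a^2 + 10*a - 2))/(3*a^2 + 10*a - 2)^3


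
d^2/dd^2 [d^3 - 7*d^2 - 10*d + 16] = 6*d - 14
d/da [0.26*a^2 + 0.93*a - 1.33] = 0.52*a + 0.93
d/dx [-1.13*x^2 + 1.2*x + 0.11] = 1.2 - 2.26*x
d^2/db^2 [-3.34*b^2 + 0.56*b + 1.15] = -6.68000000000000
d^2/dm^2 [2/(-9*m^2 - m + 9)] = 4*(81*m^2 + 9*m - (18*m + 1)^2 - 81)/(9*m^2 + m - 9)^3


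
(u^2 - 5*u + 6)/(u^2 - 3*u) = (u - 2)/u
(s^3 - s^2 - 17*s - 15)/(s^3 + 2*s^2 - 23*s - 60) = (s + 1)/(s + 4)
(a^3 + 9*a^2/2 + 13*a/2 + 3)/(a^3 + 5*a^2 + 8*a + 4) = (a + 3/2)/(a + 2)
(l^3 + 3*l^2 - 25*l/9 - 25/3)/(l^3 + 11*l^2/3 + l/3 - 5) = (l - 5/3)/(l - 1)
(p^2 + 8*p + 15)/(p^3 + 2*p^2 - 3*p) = (p + 5)/(p*(p - 1))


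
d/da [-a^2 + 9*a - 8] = 9 - 2*a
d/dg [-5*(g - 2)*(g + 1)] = 5 - 10*g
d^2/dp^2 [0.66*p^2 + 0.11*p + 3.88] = 1.32000000000000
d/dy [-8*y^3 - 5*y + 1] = -24*y^2 - 5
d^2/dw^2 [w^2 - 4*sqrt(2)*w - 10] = 2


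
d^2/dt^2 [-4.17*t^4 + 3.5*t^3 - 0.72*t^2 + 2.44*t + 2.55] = -50.04*t^2 + 21.0*t - 1.44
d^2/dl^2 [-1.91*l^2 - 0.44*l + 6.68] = -3.82000000000000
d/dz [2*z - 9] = 2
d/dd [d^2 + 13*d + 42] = 2*d + 13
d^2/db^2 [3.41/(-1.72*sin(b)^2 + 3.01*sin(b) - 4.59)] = (40.352576*sin(b)^4 - 52.962756*sin(b)^3 - 137.318995*sin(b)^2 + 153.037731*sin(b) - 7.94734600000002)/(1.72*sin(b)^2 - 3.01*sin(b) + 4.59)^3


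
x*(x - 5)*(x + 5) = x^3 - 25*x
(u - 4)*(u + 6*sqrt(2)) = u^2 - 4*u + 6*sqrt(2)*u - 24*sqrt(2)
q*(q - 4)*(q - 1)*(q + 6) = q^4 + q^3 - 26*q^2 + 24*q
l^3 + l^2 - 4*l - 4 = (l - 2)*(l + 1)*(l + 2)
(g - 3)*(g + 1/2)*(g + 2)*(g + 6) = g^4 + 11*g^3/2 - 19*g^2/2 - 42*g - 18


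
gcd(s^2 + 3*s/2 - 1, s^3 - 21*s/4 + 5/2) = s - 1/2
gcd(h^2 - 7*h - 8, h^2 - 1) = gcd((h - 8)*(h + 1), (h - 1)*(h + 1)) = h + 1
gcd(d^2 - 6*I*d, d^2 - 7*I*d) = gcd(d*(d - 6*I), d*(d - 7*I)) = d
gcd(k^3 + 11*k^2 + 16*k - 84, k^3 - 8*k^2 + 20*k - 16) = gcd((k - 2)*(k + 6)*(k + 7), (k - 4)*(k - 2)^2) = k - 2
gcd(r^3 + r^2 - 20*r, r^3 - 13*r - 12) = r - 4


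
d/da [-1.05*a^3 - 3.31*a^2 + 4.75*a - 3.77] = -3.15*a^2 - 6.62*a + 4.75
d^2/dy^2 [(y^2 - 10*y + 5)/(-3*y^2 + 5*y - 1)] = 2*(75*y^3 - 126*y^2 + 135*y - 61)/(27*y^6 - 135*y^5 + 252*y^4 - 215*y^3 + 84*y^2 - 15*y + 1)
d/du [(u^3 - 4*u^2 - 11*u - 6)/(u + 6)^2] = (u^3 + 18*u^2 - 37*u - 54)/(u^3 + 18*u^2 + 108*u + 216)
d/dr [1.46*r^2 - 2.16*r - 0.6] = 2.92*r - 2.16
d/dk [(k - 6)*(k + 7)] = 2*k + 1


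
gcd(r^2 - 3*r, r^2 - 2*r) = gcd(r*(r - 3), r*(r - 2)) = r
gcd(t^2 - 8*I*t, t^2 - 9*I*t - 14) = 1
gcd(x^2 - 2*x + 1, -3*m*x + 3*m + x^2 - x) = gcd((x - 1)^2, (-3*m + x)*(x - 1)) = x - 1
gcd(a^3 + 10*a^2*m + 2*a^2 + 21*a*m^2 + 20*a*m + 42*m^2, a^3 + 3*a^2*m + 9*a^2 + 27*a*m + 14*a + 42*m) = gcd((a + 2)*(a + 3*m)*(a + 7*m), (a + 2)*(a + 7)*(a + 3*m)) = a^2 + 3*a*m + 2*a + 6*m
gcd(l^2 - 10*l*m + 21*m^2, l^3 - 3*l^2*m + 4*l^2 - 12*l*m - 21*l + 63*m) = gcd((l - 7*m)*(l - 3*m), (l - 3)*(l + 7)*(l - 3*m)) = l - 3*m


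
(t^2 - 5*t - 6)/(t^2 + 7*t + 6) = (t - 6)/(t + 6)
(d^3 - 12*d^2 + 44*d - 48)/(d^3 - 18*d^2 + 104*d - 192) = (d - 2)/(d - 8)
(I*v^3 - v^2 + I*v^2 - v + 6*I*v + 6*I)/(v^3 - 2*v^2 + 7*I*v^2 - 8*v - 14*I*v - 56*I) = (I*v^3 + v^2*(-1 + I) + v*(-1 + 6*I) + 6*I)/(v^3 + v^2*(-2 + 7*I) + v*(-8 - 14*I) - 56*I)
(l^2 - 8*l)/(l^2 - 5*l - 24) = l/(l + 3)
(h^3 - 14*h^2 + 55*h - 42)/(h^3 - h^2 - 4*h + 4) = (h^2 - 13*h + 42)/(h^2 - 4)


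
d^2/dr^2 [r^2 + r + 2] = 2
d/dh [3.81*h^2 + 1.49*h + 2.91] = 7.62*h + 1.49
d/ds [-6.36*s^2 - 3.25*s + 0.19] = -12.72*s - 3.25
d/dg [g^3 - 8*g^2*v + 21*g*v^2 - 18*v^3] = 3*g^2 - 16*g*v + 21*v^2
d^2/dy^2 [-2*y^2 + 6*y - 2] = -4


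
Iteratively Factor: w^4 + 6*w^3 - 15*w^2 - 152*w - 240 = (w + 3)*(w^3 + 3*w^2 - 24*w - 80) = (w - 5)*(w + 3)*(w^2 + 8*w + 16) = (w - 5)*(w + 3)*(w + 4)*(w + 4)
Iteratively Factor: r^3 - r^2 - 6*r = (r + 2)*(r^2 - 3*r) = r*(r + 2)*(r - 3)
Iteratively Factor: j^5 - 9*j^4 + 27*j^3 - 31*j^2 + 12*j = (j - 1)*(j^4 - 8*j^3 + 19*j^2 - 12*j) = j*(j - 1)*(j^3 - 8*j^2 + 19*j - 12) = j*(j - 4)*(j - 1)*(j^2 - 4*j + 3) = j*(j - 4)*(j - 1)^2*(j - 3)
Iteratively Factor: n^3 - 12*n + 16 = (n - 2)*(n^2 + 2*n - 8) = (n - 2)^2*(n + 4)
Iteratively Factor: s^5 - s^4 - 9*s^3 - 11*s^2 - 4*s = (s - 4)*(s^4 + 3*s^3 + 3*s^2 + s) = (s - 4)*(s + 1)*(s^3 + 2*s^2 + s) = s*(s - 4)*(s + 1)*(s^2 + 2*s + 1) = s*(s - 4)*(s + 1)^2*(s + 1)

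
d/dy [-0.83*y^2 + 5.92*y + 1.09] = 5.92 - 1.66*y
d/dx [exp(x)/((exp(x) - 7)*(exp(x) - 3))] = (21 - exp(2*x))*exp(x)/(exp(4*x) - 20*exp(3*x) + 142*exp(2*x) - 420*exp(x) + 441)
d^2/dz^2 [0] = 0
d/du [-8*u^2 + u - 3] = 1 - 16*u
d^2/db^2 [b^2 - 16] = 2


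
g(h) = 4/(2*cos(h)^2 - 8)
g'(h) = 16*sin(h)*cos(h)/(2*cos(h)^2 - 8)^2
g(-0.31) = -0.65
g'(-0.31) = -0.12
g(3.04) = -0.66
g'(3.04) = -0.04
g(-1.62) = -0.50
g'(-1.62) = 0.01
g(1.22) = -0.52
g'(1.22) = 0.09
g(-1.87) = -0.51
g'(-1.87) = 0.07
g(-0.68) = -0.59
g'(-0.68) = -0.17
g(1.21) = -0.52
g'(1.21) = 0.09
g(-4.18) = -0.53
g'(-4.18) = -0.12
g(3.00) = -0.66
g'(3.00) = -0.06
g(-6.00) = -0.65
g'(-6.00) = 0.11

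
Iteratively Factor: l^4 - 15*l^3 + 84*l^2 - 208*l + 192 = (l - 4)*(l^3 - 11*l^2 + 40*l - 48) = (l - 4)*(l - 3)*(l^2 - 8*l + 16) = (l - 4)^2*(l - 3)*(l - 4)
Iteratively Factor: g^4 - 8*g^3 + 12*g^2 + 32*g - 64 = (g + 2)*(g^3 - 10*g^2 + 32*g - 32) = (g - 4)*(g + 2)*(g^2 - 6*g + 8) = (g - 4)*(g - 2)*(g + 2)*(g - 4)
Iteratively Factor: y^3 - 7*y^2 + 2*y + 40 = (y - 5)*(y^2 - 2*y - 8) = (y - 5)*(y + 2)*(y - 4)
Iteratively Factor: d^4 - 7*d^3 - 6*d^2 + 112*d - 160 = (d - 4)*(d^3 - 3*d^2 - 18*d + 40) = (d - 4)*(d - 2)*(d^2 - d - 20) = (d - 5)*(d - 4)*(d - 2)*(d + 4)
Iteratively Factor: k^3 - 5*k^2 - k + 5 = (k - 5)*(k^2 - 1) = (k - 5)*(k - 1)*(k + 1)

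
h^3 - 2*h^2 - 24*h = h*(h - 6)*(h + 4)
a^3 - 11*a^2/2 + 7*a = a*(a - 7/2)*(a - 2)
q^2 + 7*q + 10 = (q + 2)*(q + 5)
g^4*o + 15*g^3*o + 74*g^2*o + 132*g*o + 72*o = (g + 2)*(g + 6)^2*(g*o + o)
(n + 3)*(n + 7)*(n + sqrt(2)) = n^3 + sqrt(2)*n^2 + 10*n^2 + 10*sqrt(2)*n + 21*n + 21*sqrt(2)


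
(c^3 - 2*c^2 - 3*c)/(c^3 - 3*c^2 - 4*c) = (c - 3)/(c - 4)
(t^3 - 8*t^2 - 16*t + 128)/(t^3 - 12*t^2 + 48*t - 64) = (t^2 - 4*t - 32)/(t^2 - 8*t + 16)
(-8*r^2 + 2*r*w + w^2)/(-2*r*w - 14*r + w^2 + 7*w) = (4*r + w)/(w + 7)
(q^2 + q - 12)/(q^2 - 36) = (q^2 + q - 12)/(q^2 - 36)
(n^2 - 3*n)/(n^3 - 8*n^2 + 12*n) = (n - 3)/(n^2 - 8*n + 12)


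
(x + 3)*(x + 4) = x^2 + 7*x + 12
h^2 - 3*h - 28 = (h - 7)*(h + 4)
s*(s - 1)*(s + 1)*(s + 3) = s^4 + 3*s^3 - s^2 - 3*s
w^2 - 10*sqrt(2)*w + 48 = (w - 6*sqrt(2))*(w - 4*sqrt(2))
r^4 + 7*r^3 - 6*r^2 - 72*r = r*(r - 3)*(r + 4)*(r + 6)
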